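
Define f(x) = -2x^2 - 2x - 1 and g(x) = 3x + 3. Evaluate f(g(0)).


g(0) = 3
f(3) = (-2)*(3)^2 - 2*(3) - 1 = -25

-25


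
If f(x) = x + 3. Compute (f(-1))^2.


f(-1) = 2
(2)^2 = 4

4


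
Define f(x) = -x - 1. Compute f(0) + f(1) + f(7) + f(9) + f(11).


f(0) = -1
f(1) = -2
f(7) = -8
f(9) = -10
f(11) = -12
Sum = -33

-33


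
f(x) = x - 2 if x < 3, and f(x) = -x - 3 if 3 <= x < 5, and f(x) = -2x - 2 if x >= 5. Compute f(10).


10 satisfies x >= 5
f(10) = -22

-22


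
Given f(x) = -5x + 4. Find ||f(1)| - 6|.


f(1) = -1
|-1| = 1
|1 - 6| = 5

5


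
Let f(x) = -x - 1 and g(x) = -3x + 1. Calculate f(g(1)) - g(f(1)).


f(g(1)) = 1
g(f(1)) = 7
Difference = -6

-6


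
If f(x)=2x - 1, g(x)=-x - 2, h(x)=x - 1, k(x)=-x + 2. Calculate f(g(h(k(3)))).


k(3) = -1
h(-1) = -2
g(-2) = 0
f(0) = -1

-1


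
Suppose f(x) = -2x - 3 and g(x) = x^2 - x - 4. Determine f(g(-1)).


g(-1) = -2
f(-2) = 1

1


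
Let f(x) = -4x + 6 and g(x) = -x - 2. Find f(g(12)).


g(12) = -14
f(-14) = 62

62


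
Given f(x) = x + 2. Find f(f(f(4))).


f(4) = 6
f(6) = 8
f(8) = 10

10


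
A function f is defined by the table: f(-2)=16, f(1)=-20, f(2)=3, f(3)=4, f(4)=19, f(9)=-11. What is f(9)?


Reading from the table at x = 9

-11


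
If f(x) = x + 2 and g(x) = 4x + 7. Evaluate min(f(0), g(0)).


f(0) = 2
g(0) = 7
min = 2

2


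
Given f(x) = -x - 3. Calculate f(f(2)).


f(2) = -5
f(-5) = 2

2


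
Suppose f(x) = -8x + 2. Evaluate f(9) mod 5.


f(9) = -70
-70 mod 5 = 0

0


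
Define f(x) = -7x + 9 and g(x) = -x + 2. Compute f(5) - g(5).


f(5) = -26
g(5) = -3
Difference = -23

-23


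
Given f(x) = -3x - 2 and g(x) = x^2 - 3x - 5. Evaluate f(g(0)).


g(0) = -5
f(-5) = 13

13


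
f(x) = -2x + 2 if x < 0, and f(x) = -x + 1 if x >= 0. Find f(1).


1 satisfies x >= 0
f(1) = 0

0


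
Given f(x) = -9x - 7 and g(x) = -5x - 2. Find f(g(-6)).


g(-6) = 28
f(28) = -259

-259


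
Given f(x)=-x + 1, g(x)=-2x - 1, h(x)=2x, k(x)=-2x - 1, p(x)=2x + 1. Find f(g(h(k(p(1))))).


-26


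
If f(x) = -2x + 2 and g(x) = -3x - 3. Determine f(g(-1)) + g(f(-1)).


f(g(-1)) = 2
g(f(-1)) = -15
Sum = -13

-13


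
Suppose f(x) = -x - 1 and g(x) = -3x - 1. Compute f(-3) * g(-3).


f(-3) = 2
g(-3) = 8
Product = 16

16


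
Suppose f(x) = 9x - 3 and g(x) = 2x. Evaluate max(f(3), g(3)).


f(3) = 24
g(3) = 6
max = 24

24


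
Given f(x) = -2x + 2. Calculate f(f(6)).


f(6) = -10
f(-10) = 22

22


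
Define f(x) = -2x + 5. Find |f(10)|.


f(10) = -15
|-15| = 15

15


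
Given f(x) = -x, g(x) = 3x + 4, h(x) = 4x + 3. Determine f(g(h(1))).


-25


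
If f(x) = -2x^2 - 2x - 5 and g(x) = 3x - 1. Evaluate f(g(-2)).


g(-2) = -7
f(-7) = (-2)*(-7)^2 - 2*(-7) - 5 = -89

-89


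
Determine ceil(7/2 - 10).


-6


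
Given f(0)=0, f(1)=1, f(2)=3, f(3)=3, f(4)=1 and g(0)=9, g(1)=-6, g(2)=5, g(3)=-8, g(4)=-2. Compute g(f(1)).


-6


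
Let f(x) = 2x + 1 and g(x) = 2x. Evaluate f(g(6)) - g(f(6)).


-1


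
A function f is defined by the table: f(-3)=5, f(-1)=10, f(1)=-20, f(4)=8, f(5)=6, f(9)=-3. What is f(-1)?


Reading from the table at x = -1

10


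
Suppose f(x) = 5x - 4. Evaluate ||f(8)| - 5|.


f(8) = 36
|36| = 36
|36 - 5| = 31

31


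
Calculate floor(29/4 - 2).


29/4 = 7.25
7.25 - 2 = 5.25
floor(5.25) = 5

5


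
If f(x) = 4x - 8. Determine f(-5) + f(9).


f(-5) = -28
f(9) = 28
Sum = 0

0


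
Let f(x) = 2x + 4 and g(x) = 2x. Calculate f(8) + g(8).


f(8) = 20
g(8) = 16
Sum = 36

36


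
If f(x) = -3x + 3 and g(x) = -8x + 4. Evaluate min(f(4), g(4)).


f(4) = -9
g(4) = -28
min = -28

-28


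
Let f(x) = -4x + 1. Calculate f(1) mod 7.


f(1) = -3
-3 mod 7 = 4

4


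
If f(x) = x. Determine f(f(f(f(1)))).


1


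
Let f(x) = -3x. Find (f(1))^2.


f(1) = -3
(-3)^2 = 9

9


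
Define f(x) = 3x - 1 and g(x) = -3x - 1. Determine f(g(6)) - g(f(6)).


f(g(6)) = -58
g(f(6)) = -52
Difference = -6

-6


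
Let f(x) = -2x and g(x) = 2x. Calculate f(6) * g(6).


f(6) = -12
g(6) = 12
Product = -144

-144


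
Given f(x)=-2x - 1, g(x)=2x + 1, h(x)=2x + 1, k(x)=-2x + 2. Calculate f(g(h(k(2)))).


k(2) = -2
h(-2) = -3
g(-3) = -5
f(-5) = 9

9


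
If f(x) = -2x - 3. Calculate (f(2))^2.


f(2) = -7
(-7)^2 = 49

49


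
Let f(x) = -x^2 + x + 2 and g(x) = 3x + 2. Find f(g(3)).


g(3) = 11
f(11) = (-1)*(11)^2 + 1*(11) + 2 = -108

-108


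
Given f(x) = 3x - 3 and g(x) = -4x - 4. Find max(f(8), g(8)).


f(8) = 21
g(8) = -36
max = 21

21


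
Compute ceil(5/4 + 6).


8


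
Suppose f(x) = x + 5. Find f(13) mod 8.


f(13) = 18
18 mod 8 = 2

2


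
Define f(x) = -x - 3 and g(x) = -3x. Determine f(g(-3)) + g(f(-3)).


f(g(-3)) = -12
g(f(-3)) = 0
Sum = -12

-12


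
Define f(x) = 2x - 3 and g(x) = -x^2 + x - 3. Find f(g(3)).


-21


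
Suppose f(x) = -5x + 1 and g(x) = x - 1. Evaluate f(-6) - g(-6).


f(-6) = 31
g(-6) = -7
Difference = 38

38


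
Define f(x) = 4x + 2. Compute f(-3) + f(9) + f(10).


f(-3) = -10
f(9) = 38
f(10) = 42
Sum = 70

70


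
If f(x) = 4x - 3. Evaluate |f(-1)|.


f(-1) = -7
|-7| = 7

7


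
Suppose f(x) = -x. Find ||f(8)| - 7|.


f(8) = -8
|-8| = 8
|8 - 7| = 1

1


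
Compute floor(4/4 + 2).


4/4 = 1
1 + 2 = 3
floor(3) = 3

3


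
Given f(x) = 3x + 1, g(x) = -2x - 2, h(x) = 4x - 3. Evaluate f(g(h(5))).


h(5) = 17
g(17) = -36
f(-36) = -107

-107


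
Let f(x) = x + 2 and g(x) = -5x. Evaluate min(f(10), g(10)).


-50


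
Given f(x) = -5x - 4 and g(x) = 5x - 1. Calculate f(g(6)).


g(6) = 29
f(29) = -149

-149


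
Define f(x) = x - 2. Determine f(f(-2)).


-6


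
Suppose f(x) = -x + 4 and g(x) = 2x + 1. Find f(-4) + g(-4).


f(-4) = 8
g(-4) = -7
Sum = 1

1


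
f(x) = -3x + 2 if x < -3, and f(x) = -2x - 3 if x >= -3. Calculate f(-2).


-2 satisfies x >= -3
f(-2) = 1

1


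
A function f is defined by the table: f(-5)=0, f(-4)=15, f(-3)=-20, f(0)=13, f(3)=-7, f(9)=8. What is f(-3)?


-20


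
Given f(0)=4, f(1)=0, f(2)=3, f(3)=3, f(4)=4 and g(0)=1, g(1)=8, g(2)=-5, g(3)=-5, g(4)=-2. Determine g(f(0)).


f(0) = 4
g(4) = -2

-2


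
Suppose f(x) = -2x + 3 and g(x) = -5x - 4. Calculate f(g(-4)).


g(-4) = 16
f(16) = -29

-29


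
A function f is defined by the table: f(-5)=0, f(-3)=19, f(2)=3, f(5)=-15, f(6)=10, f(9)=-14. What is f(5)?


-15


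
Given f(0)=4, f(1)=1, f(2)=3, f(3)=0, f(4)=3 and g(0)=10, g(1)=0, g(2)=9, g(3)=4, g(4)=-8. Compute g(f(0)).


-8


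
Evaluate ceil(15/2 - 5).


15/2 = 7.5
7.5 - 5 = 2.5
ceil(2.5) = 3

3


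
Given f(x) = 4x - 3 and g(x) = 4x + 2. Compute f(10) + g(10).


f(10) = 37
g(10) = 42
Sum = 79

79


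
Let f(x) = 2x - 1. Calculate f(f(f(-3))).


-31


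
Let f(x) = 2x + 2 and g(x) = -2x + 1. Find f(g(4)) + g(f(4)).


f(g(4)) = -12
g(f(4)) = -19
Sum = -31

-31


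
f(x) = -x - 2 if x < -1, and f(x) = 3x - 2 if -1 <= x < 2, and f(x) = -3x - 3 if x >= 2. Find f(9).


-30


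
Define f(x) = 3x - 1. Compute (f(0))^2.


f(0) = -1
(-1)^2 = 1

1


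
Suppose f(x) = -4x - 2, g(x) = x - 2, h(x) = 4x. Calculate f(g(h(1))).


h(1) = 4
g(4) = 2
f(2) = -10

-10


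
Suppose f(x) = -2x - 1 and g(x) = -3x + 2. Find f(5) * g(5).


143


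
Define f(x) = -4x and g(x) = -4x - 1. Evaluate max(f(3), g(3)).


f(3) = -12
g(3) = -13
max = -12

-12


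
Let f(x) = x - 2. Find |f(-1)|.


f(-1) = -3
|-3| = 3

3


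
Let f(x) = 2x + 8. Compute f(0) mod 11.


8


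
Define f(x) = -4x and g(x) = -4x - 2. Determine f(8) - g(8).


f(8) = -32
g(8) = -34
Difference = 2

2


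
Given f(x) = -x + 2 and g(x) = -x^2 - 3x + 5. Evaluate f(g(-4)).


g(-4) = 1
f(1) = 1

1


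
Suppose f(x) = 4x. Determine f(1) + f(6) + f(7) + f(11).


f(1) = 4
f(6) = 24
f(7) = 28
f(11) = 44
Sum = 100

100


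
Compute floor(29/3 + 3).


29/3 = 9.6667
9.6667 + 3 = 12.6667
floor(12.6667) = 12

12


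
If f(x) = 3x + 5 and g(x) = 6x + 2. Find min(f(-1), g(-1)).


f(-1) = 2
g(-1) = -4
min = -4

-4


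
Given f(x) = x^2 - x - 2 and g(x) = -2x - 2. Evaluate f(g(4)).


g(4) = -10
f(-10) = 1*(-10)^2 - 1*(-10) - 2 = 108

108


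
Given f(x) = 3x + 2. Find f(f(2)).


f(2) = 8
f(8) = 26

26


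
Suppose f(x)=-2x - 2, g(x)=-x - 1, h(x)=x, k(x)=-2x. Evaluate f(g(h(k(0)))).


k(0) = 0
h(0) = 0
g(0) = -1
f(-1) = 0

0


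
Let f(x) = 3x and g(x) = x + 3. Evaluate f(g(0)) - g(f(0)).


f(g(0)) = 9
g(f(0)) = 3
Difference = 6

6


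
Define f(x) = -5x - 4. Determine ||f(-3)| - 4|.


f(-3) = 11
|11| = 11
|11 - 4| = 7

7


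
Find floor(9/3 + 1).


9/3 = 3
3 + 1 = 4
floor(4) = 4

4


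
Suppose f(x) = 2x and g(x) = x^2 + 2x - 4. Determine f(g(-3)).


-2


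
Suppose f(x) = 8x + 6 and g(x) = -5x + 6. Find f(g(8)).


g(8) = -34
f(-34) = -266

-266


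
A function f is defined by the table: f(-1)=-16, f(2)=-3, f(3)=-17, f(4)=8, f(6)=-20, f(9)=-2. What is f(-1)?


Reading from the table at x = -1

-16


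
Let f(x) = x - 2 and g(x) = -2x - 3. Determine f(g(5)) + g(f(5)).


f(g(5)) = -15
g(f(5)) = -9
Sum = -24

-24


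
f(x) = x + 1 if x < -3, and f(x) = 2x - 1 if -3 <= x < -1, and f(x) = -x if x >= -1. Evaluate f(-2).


-2 satisfies -3 <= x < -1
f(-2) = -5

-5


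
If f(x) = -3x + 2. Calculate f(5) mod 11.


f(5) = -13
-13 mod 11 = 9

9


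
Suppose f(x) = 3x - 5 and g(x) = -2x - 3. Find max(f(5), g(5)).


f(5) = 10
g(5) = -13
max = 10

10


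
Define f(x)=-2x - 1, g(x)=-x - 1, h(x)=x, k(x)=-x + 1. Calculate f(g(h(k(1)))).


k(1) = 0
h(0) = 0
g(0) = -1
f(-1) = 1

1


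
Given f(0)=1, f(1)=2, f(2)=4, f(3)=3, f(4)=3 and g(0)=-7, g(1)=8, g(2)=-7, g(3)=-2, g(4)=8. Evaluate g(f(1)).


f(1) = 2
g(2) = -7

-7


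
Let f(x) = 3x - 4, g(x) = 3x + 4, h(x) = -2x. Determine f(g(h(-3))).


h(-3) = 6
g(6) = 22
f(22) = 62

62


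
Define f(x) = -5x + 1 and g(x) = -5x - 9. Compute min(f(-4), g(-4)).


f(-4) = 21
g(-4) = 11
min = 11

11


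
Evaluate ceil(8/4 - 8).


-6


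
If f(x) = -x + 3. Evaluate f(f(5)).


f(5) = -2
f(-2) = 5

5


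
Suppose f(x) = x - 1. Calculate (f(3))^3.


f(3) = 2
(2)^3 = 8

8


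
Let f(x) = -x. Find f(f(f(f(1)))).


f(1) = -1
f(-1) = 1
f(1) = -1
f(-1) = 1

1


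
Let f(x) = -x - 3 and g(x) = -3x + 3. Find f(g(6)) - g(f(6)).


f(g(6)) = 12
g(f(6)) = 30
Difference = -18

-18


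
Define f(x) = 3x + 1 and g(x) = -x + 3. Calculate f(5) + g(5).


f(5) = 16
g(5) = -2
Sum = 14

14


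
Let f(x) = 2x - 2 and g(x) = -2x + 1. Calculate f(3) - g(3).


f(3) = 4
g(3) = -5
Difference = 9

9


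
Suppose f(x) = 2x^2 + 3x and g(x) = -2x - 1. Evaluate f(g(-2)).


g(-2) = 3
f(3) = 2*(3)^2 + 3*(3) = 27

27


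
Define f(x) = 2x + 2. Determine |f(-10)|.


18


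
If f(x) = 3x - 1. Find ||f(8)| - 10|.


f(8) = 23
|23| = 23
|23 - 10| = 13

13


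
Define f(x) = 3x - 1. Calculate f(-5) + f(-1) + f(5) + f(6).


f(-5) = -16
f(-1) = -4
f(5) = 14
f(6) = 17
Sum = 11

11


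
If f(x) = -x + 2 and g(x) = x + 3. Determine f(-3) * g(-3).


0


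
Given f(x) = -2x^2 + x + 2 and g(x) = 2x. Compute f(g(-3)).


-76


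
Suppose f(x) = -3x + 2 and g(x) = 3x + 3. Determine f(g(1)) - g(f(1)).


f(g(1)) = -16
g(f(1)) = 0
Difference = -16

-16


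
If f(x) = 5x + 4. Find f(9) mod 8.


f(9) = 49
49 mod 8 = 1

1


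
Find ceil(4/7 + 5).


4/7 = 0.5714
0.5714 + 5 = 5.5714
ceil(5.5714) = 6

6


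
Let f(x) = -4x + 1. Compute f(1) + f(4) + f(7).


-45


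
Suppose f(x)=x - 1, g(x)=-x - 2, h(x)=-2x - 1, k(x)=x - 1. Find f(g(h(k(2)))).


k(2) = 1
h(1) = -3
g(-3) = 1
f(1) = 0

0


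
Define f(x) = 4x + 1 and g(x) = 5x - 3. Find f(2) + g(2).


f(2) = 9
g(2) = 7
Sum = 16

16


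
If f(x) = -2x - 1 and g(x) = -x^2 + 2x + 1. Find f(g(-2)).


g(-2) = -7
f(-7) = 13

13


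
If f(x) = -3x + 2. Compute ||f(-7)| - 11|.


f(-7) = 23
|23| = 23
|23 - 11| = 12

12


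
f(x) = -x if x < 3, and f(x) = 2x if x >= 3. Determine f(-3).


-3 satisfies x < 3
f(-3) = 3

3


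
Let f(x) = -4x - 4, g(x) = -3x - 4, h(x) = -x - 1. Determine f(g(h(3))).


-36


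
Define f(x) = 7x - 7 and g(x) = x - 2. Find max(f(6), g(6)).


f(6) = 35
g(6) = 4
max = 35

35


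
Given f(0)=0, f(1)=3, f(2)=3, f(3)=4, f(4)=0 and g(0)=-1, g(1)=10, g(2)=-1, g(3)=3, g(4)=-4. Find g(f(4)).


f(4) = 0
g(0) = -1

-1


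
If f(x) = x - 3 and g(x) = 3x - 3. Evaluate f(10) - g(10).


-20


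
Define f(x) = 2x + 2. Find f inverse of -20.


-11


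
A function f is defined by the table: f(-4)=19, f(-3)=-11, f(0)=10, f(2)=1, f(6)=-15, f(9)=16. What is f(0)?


Reading from the table at x = 0

10


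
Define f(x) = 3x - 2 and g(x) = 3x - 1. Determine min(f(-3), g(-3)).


f(-3) = -11
g(-3) = -10
min = -11

-11


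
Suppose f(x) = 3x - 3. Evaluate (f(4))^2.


f(4) = 9
(9)^2 = 81

81


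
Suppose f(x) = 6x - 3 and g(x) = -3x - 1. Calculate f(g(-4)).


g(-4) = 11
f(11) = 63

63


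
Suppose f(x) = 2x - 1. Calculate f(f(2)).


f(2) = 3
f(3) = 5

5


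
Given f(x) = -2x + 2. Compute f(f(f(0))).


6


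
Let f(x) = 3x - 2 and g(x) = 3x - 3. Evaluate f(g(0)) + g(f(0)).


f(g(0)) = -11
g(f(0)) = -9
Sum = -20

-20


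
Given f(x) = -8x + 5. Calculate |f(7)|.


f(7) = -51
|-51| = 51

51


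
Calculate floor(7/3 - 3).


-1


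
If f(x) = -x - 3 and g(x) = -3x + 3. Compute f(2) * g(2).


15


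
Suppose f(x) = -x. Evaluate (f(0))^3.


f(0) = 0
(0)^3 = 0

0


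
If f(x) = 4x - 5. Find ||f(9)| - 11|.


f(9) = 31
|31| = 31
|31 - 11| = 20

20


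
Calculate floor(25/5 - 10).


25/5 = 5
5 - 10 = -5
floor(-5) = -5

-5


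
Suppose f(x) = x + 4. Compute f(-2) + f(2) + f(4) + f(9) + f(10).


43


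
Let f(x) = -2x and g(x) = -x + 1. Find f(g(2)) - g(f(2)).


f(g(2)) = 2
g(f(2)) = 5
Difference = -3

-3


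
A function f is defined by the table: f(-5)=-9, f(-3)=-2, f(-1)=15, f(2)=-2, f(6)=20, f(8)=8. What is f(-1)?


15


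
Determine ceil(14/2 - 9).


14/2 = 7
7 - 9 = -2
ceil(-2) = -2

-2


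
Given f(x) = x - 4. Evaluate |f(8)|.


f(8) = 4
|4| = 4

4


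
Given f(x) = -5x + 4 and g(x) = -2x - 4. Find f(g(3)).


g(3) = -10
f(-10) = 54

54


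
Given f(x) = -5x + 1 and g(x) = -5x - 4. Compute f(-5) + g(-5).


47


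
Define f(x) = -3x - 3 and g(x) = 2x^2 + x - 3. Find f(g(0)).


6


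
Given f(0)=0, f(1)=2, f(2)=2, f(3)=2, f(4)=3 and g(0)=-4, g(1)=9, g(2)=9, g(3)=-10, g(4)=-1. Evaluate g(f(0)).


f(0) = 0
g(0) = -4

-4


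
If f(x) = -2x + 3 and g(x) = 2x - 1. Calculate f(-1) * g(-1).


f(-1) = 5
g(-1) = -3
Product = -15

-15


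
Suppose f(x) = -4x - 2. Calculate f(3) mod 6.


f(3) = -14
-14 mod 6 = 4

4


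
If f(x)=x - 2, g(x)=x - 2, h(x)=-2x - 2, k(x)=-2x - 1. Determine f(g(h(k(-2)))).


k(-2) = 3
h(3) = -8
g(-8) = -10
f(-10) = -12

-12


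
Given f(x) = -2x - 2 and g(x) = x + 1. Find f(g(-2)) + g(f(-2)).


f(g(-2)) = 0
g(f(-2)) = 3
Sum = 3

3


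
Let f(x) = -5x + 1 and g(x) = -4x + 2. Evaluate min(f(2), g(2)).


f(2) = -9
g(2) = -6
min = -9

-9


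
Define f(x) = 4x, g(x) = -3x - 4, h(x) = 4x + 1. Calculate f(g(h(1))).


h(1) = 5
g(5) = -19
f(-19) = -76

-76


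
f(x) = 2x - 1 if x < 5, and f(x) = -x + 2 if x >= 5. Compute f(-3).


-3 satisfies x < 5
f(-3) = -7

-7


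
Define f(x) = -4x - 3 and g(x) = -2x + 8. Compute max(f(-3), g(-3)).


f(-3) = 9
g(-3) = 14
max = 14

14


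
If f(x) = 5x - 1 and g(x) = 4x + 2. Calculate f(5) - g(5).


f(5) = 24
g(5) = 22
Difference = 2

2


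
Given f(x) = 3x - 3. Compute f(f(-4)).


f(-4) = -15
f(-15) = -48

-48


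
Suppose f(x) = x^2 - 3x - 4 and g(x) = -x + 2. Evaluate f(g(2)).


g(2) = 0
f(0) = 1*(0)^2 - 3*(0) - 4 = -4

-4


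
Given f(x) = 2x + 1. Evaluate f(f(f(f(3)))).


f(3) = 7
f(7) = 15
f(15) = 31
f(31) = 63

63


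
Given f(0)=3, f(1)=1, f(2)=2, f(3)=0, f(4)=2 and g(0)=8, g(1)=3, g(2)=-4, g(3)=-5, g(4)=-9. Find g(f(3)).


f(3) = 0
g(0) = 8

8


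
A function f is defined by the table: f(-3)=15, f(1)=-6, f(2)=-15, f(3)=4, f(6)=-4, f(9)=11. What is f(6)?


Reading from the table at x = 6

-4


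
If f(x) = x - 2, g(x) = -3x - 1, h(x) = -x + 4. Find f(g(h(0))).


h(0) = 4
g(4) = -13
f(-13) = -15

-15


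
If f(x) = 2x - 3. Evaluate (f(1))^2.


1


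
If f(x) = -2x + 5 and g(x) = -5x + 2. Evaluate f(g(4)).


g(4) = -18
f(-18) = 41

41


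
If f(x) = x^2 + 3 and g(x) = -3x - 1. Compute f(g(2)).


g(2) = -7
f(-7) = 1*(-7)^2 + 3 = 52

52


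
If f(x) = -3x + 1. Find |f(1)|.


f(1) = -2
|-2| = 2

2


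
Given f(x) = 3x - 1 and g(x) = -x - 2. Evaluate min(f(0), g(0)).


f(0) = -1
g(0) = -2
min = -2

-2


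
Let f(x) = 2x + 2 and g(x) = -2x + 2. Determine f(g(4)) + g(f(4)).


f(g(4)) = -10
g(f(4)) = -18
Sum = -28

-28


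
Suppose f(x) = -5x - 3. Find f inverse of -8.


Solve -5x - 3 = -8
x = (-8 + 3) / (-5) = 1

1


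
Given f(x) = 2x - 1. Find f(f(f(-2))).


-23


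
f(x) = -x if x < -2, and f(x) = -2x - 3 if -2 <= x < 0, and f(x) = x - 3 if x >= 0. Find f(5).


5 satisfies x >= 0
f(5) = 2

2


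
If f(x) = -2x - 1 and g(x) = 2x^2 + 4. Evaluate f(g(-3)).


g(-3) = 22
f(22) = -45

-45


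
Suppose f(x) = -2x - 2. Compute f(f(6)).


f(6) = -14
f(-14) = 26

26


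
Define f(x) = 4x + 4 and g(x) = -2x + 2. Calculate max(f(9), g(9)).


f(9) = 40
g(9) = -16
max = 40

40


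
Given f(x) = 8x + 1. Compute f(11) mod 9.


f(11) = 89
89 mod 9 = 8

8


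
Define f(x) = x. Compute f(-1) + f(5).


f(-1) = -1
f(5) = 5
Sum = 4

4


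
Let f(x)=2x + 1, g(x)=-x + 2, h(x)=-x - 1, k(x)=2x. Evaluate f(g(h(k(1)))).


k(1) = 2
h(2) = -3
g(-3) = 5
f(5) = 11

11


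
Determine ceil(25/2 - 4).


25/2 = 12.5
12.5 - 4 = 8.5
ceil(8.5) = 9

9


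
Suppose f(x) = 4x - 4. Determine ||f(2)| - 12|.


f(2) = 4
|4| = 4
|4 - 12| = 8

8


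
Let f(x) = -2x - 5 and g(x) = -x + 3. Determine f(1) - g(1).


f(1) = -7
g(1) = 2
Difference = -9

-9


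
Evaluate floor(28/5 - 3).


2


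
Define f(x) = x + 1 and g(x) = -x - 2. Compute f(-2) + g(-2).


-1


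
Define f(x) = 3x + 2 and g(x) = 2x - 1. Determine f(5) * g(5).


f(5) = 17
g(5) = 9
Product = 153

153


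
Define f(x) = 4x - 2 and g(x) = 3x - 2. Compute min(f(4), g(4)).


f(4) = 14
g(4) = 10
min = 10

10


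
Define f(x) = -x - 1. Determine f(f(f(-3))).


2


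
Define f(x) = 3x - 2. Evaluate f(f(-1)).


f(-1) = -5
f(-5) = -17

-17


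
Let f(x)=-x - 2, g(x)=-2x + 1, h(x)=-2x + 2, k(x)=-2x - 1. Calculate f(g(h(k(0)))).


5


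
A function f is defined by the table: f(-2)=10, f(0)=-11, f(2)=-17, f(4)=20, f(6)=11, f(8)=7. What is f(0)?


Reading from the table at x = 0

-11


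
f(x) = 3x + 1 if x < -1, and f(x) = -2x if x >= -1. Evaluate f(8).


8 satisfies x >= -1
f(8) = -16

-16


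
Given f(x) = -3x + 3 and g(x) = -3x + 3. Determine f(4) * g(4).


f(4) = -9
g(4) = -9
Product = 81

81


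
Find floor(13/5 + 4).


13/5 = 2.6
2.6 + 4 = 6.6
floor(6.6) = 6

6


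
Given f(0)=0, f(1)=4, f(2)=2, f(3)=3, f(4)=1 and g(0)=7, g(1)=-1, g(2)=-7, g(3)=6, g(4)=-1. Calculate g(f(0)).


7


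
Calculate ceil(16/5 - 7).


16/5 = 3.2
3.2 - 7 = -3.8
ceil(-3.8) = -3

-3


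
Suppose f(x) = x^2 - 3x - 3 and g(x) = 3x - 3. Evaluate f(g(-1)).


g(-1) = -6
f(-6) = 1*(-6)^2 - 3*(-6) - 3 = 51

51


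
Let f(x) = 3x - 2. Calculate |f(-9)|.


f(-9) = -29
|-29| = 29

29


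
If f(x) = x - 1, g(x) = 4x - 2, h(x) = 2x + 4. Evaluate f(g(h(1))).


h(1) = 6
g(6) = 22
f(22) = 21

21


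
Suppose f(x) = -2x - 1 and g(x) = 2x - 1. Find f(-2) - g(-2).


8


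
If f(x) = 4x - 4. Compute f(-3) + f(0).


-20


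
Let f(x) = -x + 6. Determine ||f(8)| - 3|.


f(8) = -2
|-2| = 2
|2 - 3| = 1

1


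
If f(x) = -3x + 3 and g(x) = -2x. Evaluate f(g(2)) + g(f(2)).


f(g(2)) = 15
g(f(2)) = 6
Sum = 21

21


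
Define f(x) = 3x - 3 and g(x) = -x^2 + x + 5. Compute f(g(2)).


g(2) = 3
f(3) = 6

6


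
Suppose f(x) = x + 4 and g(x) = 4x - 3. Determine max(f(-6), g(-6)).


-2


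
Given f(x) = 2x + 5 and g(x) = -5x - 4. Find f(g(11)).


g(11) = -59
f(-59) = -113

-113


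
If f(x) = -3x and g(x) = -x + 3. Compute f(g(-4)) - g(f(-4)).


f(g(-4)) = -21
g(f(-4)) = -9
Difference = -12

-12


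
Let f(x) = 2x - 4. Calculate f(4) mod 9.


f(4) = 4
4 mod 9 = 4

4


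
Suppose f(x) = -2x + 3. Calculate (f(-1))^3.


f(-1) = 5
(5)^3 = 125

125


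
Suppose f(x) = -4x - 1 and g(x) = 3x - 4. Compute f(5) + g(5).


f(5) = -21
g(5) = 11
Sum = -10

-10


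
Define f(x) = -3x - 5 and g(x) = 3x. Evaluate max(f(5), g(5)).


f(5) = -20
g(5) = 15
max = 15

15


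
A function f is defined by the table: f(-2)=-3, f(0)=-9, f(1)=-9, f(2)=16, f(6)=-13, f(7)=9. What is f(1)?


Reading from the table at x = 1

-9


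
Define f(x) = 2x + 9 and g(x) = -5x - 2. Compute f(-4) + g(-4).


f(-4) = 1
g(-4) = 18
Sum = 19

19


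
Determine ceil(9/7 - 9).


9/7 = 1.2857
1.2857 - 9 = -7.7143
ceil(-7.7143) = -7

-7


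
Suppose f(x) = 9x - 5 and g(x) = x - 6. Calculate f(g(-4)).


g(-4) = -10
f(-10) = -95

-95


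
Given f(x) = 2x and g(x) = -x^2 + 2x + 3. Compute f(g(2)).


g(2) = 3
f(3) = 6

6


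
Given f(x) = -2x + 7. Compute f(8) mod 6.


f(8) = -9
-9 mod 6 = 3

3


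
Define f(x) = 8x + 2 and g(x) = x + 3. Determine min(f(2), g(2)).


f(2) = 18
g(2) = 5
min = 5

5


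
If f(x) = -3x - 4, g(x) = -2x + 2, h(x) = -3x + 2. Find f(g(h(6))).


h(6) = -16
g(-16) = 34
f(34) = -106

-106


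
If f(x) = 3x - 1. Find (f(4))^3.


1331


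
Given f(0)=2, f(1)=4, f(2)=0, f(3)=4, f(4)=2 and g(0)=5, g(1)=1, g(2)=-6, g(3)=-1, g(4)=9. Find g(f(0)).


-6


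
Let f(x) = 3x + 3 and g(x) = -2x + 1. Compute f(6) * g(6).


f(6) = 21
g(6) = -11
Product = -231

-231


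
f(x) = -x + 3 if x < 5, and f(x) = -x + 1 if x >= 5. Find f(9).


-8


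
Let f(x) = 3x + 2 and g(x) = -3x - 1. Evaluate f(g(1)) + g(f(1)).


f(g(1)) = -10
g(f(1)) = -16
Sum = -26

-26


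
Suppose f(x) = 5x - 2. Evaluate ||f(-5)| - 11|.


f(-5) = -27
|-27| = 27
|27 - 11| = 16

16


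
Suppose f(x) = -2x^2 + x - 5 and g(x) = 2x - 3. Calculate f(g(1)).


g(1) = -1
f(-1) = (-2)*(-1)^2 + 1*(-1) - 5 = -8

-8


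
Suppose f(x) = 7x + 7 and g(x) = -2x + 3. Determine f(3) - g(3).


31


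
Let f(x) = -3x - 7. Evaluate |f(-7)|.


f(-7) = 14
|14| = 14

14


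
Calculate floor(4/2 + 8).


4/2 = 2
2 + 8 = 10
floor(10) = 10

10


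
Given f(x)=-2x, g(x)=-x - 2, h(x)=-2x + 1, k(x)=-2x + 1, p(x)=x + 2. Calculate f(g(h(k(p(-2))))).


p(-2) = 0
k(0) = 1
h(1) = -1
g(-1) = -1
f(-1) = 2

2


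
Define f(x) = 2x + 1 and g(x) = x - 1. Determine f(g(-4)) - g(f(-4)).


f(g(-4)) = -9
g(f(-4)) = -8
Difference = -1

-1


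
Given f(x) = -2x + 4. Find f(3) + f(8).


-14


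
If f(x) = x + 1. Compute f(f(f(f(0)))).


f(0) = 1
f(1) = 2
f(2) = 3
f(3) = 4

4


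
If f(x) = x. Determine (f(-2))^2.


4


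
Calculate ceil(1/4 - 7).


1/4 = 0.25
0.25 - 7 = -6.75
ceil(-6.75) = -6

-6


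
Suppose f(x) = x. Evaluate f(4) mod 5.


f(4) = 4
4 mod 5 = 4

4


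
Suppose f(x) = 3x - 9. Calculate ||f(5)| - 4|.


f(5) = 6
|6| = 6
|6 - 4| = 2

2


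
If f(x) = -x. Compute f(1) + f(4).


f(1) = -1
f(4) = -4
Sum = -5

-5


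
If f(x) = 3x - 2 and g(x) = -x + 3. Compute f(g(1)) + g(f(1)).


f(g(1)) = 4
g(f(1)) = 2
Sum = 6

6


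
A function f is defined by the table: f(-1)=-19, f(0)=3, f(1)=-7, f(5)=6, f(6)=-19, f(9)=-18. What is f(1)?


-7


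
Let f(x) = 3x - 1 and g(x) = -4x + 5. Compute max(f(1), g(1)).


f(1) = 2
g(1) = 1
max = 2

2


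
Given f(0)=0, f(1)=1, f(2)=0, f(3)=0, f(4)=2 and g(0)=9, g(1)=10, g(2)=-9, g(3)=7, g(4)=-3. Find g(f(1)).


10


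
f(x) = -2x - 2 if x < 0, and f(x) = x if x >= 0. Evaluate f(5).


5 satisfies x >= 0
f(5) = 5

5


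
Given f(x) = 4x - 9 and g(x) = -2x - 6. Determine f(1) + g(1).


f(1) = -5
g(1) = -8
Sum = -13

-13


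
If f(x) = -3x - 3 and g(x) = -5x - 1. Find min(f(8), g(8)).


-41


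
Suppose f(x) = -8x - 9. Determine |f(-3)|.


f(-3) = 15
|15| = 15

15


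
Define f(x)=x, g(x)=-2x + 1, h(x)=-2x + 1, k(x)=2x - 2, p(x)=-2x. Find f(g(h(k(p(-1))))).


p(-1) = 2
k(2) = 2
h(2) = -3
g(-3) = 7
f(7) = 7

7


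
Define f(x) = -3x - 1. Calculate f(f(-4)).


f(-4) = 11
f(11) = -34

-34


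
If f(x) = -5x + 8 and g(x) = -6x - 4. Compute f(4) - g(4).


f(4) = -12
g(4) = -28
Difference = 16

16


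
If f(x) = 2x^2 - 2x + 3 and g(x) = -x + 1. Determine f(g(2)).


g(2) = -1
f(-1) = 2*(-1)^2 - 2*(-1) + 3 = 7

7


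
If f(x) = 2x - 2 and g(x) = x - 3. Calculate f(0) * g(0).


f(0) = -2
g(0) = -3
Product = 6

6


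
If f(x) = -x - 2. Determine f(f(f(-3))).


f(-3) = 1
f(1) = -3
f(-3) = 1

1


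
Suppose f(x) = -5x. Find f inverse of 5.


Solve -5x = 5
x = (5) / (-5) = -1

-1


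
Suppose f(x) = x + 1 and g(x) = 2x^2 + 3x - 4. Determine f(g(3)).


g(3) = 23
f(23) = 24

24


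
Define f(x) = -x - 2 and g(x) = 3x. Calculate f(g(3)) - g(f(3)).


4


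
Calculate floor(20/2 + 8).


20/2 = 10
10 + 8 = 18
floor(18) = 18

18


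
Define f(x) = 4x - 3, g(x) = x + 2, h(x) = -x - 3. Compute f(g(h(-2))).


h(-2) = -1
g(-1) = 1
f(1) = 1

1


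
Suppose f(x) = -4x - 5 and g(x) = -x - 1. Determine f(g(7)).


g(7) = -8
f(-8) = 27

27


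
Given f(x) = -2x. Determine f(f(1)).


f(1) = -2
f(-2) = 4

4


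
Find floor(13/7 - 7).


-6


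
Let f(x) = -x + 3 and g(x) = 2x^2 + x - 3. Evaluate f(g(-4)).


g(-4) = 25
f(25) = -22

-22


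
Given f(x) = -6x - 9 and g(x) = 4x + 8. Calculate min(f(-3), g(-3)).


f(-3) = 9
g(-3) = -4
min = -4

-4


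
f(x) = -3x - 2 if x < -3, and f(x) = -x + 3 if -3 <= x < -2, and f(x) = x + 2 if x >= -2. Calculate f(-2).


0


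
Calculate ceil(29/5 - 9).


29/5 = 5.8
5.8 - 9 = -3.2
ceil(-3.2) = -3

-3


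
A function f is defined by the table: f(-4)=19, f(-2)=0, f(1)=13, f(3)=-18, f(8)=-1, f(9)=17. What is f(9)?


17


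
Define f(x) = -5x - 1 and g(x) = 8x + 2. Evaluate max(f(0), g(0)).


f(0) = -1
g(0) = 2
max = 2

2


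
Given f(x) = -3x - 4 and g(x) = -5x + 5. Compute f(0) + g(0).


f(0) = -4
g(0) = 5
Sum = 1

1


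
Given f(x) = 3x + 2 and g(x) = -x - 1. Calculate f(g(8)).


g(8) = -9
f(-9) = -25

-25


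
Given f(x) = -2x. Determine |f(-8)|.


f(-8) = 16
|16| = 16

16


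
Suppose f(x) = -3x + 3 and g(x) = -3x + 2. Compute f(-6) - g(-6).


f(-6) = 21
g(-6) = 20
Difference = 1

1


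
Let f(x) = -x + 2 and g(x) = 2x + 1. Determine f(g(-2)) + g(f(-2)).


f(g(-2)) = 5
g(f(-2)) = 9
Sum = 14

14


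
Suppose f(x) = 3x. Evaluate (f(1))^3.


f(1) = 3
(3)^3 = 27

27


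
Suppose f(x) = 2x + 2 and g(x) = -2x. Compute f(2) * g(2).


f(2) = 6
g(2) = -4
Product = -24

-24


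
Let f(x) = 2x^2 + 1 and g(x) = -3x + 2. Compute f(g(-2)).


g(-2) = 8
f(8) = 2*(8)^2 + 1 = 129

129


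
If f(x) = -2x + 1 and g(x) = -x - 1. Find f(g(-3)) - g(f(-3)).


5


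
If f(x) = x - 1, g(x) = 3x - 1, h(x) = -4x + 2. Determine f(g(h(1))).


h(1) = -2
g(-2) = -7
f(-7) = -8

-8


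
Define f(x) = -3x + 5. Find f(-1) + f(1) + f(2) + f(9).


f(-1) = 8
f(1) = 2
f(2) = -1
f(9) = -22
Sum = -13

-13


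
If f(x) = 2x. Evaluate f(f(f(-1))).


f(-1) = -2
f(-2) = -4
f(-4) = -8

-8


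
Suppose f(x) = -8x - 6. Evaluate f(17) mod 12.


f(17) = -142
-142 mod 12 = 2

2


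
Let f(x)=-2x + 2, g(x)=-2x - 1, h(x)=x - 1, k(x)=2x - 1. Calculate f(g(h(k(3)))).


20


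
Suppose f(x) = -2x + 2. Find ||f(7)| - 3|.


f(7) = -12
|-12| = 12
|12 - 3| = 9

9


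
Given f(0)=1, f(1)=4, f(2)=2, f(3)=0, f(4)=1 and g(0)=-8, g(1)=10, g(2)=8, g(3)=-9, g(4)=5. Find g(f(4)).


f(4) = 1
g(1) = 10

10


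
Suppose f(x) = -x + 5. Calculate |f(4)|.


f(4) = 1
|1| = 1

1


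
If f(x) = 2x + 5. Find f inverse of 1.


Solve 2x + 5 = 1
x = (1 - 5) / 2 = -2

-2


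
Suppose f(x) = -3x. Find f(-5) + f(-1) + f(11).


f(-5) = 15
f(-1) = 3
f(11) = -33
Sum = -15

-15


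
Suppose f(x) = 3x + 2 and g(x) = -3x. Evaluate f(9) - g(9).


f(9) = 29
g(9) = -27
Difference = 56

56


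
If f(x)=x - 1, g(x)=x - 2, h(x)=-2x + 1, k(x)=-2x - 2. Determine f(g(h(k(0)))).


k(0) = -2
h(-2) = 5
g(5) = 3
f(3) = 2

2


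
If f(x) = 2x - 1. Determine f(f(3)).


9


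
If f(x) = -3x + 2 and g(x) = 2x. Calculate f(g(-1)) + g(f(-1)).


f(g(-1)) = 8
g(f(-1)) = 10
Sum = 18

18


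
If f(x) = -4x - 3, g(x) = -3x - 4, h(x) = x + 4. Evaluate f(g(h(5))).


h(5) = 9
g(9) = -31
f(-31) = 121

121


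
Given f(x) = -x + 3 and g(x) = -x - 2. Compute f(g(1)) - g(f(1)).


f(g(1)) = 6
g(f(1)) = -4
Difference = 10

10


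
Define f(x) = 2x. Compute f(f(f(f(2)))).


f(2) = 4
f(4) = 8
f(8) = 16
f(16) = 32

32


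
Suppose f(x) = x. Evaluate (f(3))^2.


f(3) = 3
(3)^2 = 9

9


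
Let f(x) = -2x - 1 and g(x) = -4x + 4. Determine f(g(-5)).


-49


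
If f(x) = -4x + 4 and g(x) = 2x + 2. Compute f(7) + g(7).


f(7) = -24
g(7) = 16
Sum = -8

-8


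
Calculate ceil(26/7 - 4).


0


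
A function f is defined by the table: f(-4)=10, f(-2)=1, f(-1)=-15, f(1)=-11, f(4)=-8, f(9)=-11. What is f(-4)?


Reading from the table at x = -4

10


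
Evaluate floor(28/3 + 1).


28/3 = 9.3333
9.3333 + 1 = 10.3333
floor(10.3333) = 10

10


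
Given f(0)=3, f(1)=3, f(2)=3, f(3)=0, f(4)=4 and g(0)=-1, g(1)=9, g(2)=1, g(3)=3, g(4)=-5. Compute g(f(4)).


f(4) = 4
g(4) = -5

-5


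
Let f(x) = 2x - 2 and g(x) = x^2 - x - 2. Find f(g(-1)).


g(-1) = 0
f(0) = -2

-2


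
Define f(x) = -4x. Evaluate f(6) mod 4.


f(6) = -24
-24 mod 4 = 0

0


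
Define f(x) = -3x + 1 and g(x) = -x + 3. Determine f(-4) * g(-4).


91


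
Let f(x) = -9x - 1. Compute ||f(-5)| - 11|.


f(-5) = 44
|44| = 44
|44 - 11| = 33

33


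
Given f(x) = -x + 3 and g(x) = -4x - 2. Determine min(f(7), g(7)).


f(7) = -4
g(7) = -30
min = -30

-30


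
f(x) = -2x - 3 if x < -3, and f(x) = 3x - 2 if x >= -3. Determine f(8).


22


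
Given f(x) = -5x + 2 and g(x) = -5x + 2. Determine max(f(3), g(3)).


f(3) = -13
g(3) = -13
max = -13

-13


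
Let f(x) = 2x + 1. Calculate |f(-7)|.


f(-7) = -13
|-13| = 13

13


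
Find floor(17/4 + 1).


17/4 = 4.25
4.25 + 1 = 5.25
floor(5.25) = 5

5


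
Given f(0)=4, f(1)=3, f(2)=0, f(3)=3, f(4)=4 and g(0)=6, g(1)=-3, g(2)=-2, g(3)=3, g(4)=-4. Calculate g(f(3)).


3


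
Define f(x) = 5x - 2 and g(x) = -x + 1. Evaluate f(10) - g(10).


f(10) = 48
g(10) = -9
Difference = 57

57


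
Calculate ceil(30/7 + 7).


30/7 = 4.2857
4.2857 + 7 = 11.2857
ceil(11.2857) = 12

12


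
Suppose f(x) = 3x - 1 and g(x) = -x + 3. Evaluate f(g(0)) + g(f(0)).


f(g(0)) = 8
g(f(0)) = 4
Sum = 12

12


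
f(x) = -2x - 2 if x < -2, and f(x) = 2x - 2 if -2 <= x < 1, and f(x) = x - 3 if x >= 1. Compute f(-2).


-6


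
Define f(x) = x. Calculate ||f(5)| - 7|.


f(5) = 5
|5| = 5
|5 - 7| = 2

2


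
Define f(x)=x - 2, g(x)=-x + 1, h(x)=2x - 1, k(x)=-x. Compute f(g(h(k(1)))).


2


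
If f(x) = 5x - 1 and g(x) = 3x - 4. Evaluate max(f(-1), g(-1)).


f(-1) = -6
g(-1) = -7
max = -6

-6


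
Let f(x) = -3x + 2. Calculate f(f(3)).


23


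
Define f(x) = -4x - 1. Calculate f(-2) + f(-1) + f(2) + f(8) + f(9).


f(-2) = 7
f(-1) = 3
f(2) = -9
f(8) = -33
f(9) = -37
Sum = -69

-69


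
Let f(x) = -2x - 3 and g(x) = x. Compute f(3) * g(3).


f(3) = -9
g(3) = 3
Product = -27

-27


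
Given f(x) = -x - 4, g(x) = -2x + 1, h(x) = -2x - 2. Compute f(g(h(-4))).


7


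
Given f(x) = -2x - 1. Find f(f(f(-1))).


f(-1) = 1
f(1) = -3
f(-3) = 5

5


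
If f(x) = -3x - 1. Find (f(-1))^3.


f(-1) = 2
(2)^3 = 8

8


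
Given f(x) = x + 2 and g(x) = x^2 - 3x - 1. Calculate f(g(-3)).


19


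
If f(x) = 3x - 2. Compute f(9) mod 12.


1


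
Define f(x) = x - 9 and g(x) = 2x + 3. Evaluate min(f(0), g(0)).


-9


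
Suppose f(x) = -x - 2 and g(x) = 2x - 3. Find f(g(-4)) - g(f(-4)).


f(g(-4)) = 9
g(f(-4)) = 1
Difference = 8

8


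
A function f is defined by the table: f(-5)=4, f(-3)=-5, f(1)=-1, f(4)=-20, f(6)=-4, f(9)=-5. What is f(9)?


Reading from the table at x = 9

-5


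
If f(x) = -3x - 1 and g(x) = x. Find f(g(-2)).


g(-2) = -2
f(-2) = 5

5


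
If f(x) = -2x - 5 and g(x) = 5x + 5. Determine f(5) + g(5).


15


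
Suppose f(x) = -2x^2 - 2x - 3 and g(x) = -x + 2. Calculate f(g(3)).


g(3) = -1
f(-1) = (-2)*(-1)^2 - 2*(-1) - 3 = -3

-3


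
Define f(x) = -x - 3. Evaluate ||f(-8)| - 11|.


6


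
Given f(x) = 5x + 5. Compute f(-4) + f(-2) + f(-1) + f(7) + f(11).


f(-4) = -15
f(-2) = -5
f(-1) = 0
f(7) = 40
f(11) = 60
Sum = 80

80


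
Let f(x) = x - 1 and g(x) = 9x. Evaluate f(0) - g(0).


f(0) = -1
g(0) = 0
Difference = -1

-1


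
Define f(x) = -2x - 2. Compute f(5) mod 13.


f(5) = -12
-12 mod 13 = 1

1


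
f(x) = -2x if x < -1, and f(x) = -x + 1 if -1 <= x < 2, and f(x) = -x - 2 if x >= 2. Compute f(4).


4 satisfies x >= 2
f(4) = -6

-6


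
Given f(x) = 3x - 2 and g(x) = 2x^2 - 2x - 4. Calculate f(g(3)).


g(3) = 8
f(8) = 22

22


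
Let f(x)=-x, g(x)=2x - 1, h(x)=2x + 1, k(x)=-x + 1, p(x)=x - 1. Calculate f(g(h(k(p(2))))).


p(2) = 1
k(1) = 0
h(0) = 1
g(1) = 1
f(1) = -1

-1


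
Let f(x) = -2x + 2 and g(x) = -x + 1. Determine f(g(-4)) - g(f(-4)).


f(g(-4)) = -8
g(f(-4)) = -9
Difference = 1

1


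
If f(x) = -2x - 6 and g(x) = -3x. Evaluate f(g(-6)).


g(-6) = 18
f(18) = -42

-42


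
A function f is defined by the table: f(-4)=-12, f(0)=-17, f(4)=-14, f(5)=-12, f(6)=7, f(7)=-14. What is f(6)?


Reading from the table at x = 6

7


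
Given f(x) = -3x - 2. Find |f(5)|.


f(5) = -17
|-17| = 17

17


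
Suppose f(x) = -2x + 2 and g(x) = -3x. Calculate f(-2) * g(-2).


36


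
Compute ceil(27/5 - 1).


27/5 = 5.4
5.4 - 1 = 4.4
ceil(4.4) = 5

5


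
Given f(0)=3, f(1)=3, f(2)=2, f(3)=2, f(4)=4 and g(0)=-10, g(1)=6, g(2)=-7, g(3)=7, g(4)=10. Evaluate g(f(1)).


f(1) = 3
g(3) = 7

7


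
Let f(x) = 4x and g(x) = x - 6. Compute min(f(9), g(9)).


f(9) = 36
g(9) = 3
min = 3

3


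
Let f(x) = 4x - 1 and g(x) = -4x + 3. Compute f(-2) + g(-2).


f(-2) = -9
g(-2) = 11
Sum = 2

2


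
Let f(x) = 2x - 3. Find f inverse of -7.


Solve 2x - 3 = -7
x = (-7 + 3) / 2 = -2

-2


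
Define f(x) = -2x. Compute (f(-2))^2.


f(-2) = 4
(4)^2 = 16

16


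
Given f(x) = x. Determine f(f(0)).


0


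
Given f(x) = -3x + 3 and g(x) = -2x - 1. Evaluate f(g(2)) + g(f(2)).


f(g(2)) = 18
g(f(2)) = 5
Sum = 23

23


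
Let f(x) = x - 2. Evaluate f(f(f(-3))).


f(-3) = -5
f(-5) = -7
f(-7) = -9

-9


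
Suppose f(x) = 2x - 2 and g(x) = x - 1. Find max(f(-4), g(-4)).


f(-4) = -10
g(-4) = -5
max = -5

-5


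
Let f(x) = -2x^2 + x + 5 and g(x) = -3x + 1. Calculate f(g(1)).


-5


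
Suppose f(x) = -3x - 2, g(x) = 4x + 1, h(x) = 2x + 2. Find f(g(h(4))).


h(4) = 10
g(10) = 41
f(41) = -125

-125


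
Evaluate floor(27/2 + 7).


27/2 = 13.5
13.5 + 7 = 20.5
floor(20.5) = 20

20


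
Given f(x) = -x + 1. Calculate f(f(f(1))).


f(1) = 0
f(0) = 1
f(1) = 0

0


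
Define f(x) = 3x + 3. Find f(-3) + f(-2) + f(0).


-6


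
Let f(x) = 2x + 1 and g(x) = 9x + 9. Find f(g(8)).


g(8) = 81
f(81) = 163

163


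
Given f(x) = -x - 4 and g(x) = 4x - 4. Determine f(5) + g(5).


f(5) = -9
g(5) = 16
Sum = 7

7


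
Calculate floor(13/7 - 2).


-1


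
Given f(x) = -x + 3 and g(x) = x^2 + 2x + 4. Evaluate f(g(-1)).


g(-1) = 3
f(3) = 0

0


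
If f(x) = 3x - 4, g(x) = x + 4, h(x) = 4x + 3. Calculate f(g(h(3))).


h(3) = 15
g(15) = 19
f(19) = 53

53


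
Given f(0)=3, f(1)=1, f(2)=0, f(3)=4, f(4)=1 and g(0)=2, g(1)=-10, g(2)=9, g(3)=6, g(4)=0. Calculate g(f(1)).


f(1) = 1
g(1) = -10

-10


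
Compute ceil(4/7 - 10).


-9


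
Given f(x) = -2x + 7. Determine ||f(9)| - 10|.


1


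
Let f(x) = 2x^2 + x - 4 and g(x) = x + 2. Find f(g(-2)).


g(-2) = 0
f(0) = 2*(0)^2 + 1*(0) - 4 = -4

-4


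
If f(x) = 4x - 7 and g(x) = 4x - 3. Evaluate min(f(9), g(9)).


29


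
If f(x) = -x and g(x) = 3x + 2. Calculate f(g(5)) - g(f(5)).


f(g(5)) = -17
g(f(5)) = -13
Difference = -4

-4


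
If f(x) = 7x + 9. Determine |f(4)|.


f(4) = 37
|37| = 37

37


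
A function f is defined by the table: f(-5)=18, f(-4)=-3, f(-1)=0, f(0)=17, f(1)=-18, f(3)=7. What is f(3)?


Reading from the table at x = 3

7


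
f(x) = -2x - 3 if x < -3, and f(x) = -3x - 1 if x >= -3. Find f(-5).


7


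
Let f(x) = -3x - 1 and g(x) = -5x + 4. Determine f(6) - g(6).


7


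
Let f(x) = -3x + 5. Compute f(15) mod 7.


f(15) = -40
-40 mod 7 = 2

2


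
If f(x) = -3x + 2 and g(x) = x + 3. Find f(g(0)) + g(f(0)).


f(g(0)) = -7
g(f(0)) = 5
Sum = -2

-2


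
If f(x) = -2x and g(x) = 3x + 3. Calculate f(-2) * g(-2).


f(-2) = 4
g(-2) = -3
Product = -12

-12


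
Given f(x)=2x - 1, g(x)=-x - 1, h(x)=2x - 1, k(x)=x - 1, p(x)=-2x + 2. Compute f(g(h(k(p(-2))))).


p(-2) = 6
k(6) = 5
h(5) = 9
g(9) = -10
f(-10) = -21

-21


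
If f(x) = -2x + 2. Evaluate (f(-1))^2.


f(-1) = 4
(4)^2 = 16

16


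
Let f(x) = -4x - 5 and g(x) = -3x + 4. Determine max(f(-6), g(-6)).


f(-6) = 19
g(-6) = 22
max = 22

22


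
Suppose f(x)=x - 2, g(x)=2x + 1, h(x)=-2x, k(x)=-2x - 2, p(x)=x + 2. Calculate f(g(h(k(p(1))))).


p(1) = 3
k(3) = -8
h(-8) = 16
g(16) = 33
f(33) = 31

31


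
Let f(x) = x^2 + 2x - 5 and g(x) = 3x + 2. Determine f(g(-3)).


g(-3) = -7
f(-7) = 1*(-7)^2 + 2*(-7) - 5 = 30

30


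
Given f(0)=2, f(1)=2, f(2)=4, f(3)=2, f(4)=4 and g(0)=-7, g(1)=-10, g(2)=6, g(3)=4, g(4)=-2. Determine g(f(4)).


-2


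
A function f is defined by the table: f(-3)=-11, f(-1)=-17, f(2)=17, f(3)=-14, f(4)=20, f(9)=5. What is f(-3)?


Reading from the table at x = -3

-11


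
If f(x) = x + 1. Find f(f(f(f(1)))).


f(1) = 2
f(2) = 3
f(3) = 4
f(4) = 5

5


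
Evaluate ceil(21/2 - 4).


21/2 = 10.5
10.5 - 4 = 6.5
ceil(6.5) = 7

7
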